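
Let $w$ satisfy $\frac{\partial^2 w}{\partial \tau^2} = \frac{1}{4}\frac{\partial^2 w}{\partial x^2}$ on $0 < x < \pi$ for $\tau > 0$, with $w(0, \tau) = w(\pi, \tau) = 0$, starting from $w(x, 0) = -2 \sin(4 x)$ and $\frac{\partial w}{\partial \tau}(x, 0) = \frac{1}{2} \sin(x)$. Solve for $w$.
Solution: Separating variables: $w = \sum [A_n \cos(\omega_n \tau) + B_n \sin(\omega_n \tau)] \sin(nx)$, $\omega_n = n/2$. From ICs ($B_n$ = velocity coefficient / $\omega_n$): $A_4=-2, B_1=1$.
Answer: $w(x, \tau) = \sin(\tau/2) \sin(x) - 2 \sin(4 x) \cos(2 \tau)$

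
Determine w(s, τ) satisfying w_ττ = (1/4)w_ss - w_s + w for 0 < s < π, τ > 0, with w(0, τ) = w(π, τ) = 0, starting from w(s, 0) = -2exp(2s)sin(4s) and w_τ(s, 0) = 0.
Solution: Substitute w = exp(2s)u.
Then w_s = exp(2s)(u_s + 2u), w_ss = exp(2s)(u_ss + 4u_s + 4u), w_ττ = exp(2s)u_ττ; substituting and dividing by exp(2s), the lower-order terms cancel: u_ττ = (1/4)u_ss (standard wave equation).
Data for u: u(s,0) = exp(-2s)w(s,0) = -2sin(4s); u_τ(s,0) = exp(-2s)w_τ(s,0) = 0. The boundary conditions carry over: u(0,τ) = u(π,τ) = 0.
Separating variables: u = Σ [A_n cos(ω_n τ) + B_n sin(ω_n τ)] sin(ns), ω_n = n/2. From ICs: A_4=-2.
So u(s,τ) = -2sin(4s)cos(2τ), and w(s,τ) = exp(2s)u(s,τ).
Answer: w(s, τ) = -2exp(2s)sin(4s)cos(2τ)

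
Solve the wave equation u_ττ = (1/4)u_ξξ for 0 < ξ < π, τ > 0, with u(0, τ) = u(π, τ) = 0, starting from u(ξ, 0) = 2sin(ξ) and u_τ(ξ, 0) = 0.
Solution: Using separation of variables u = X(ξ)T(τ):
Eigenfunctions: sin(nξ), n = 1, 2, 3, ...
General solution: u(ξ, τ) = Σ [A_n cos(n τ/2) + B_n sin(n τ/2)] sin(nξ)
From u(ξ,0) = 2sin(ξ): A_1=2. From u_τ(ξ,0) = 0: all B_n = 0.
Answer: u(ξ, τ) = 2sin(ξ)cos(τ/2)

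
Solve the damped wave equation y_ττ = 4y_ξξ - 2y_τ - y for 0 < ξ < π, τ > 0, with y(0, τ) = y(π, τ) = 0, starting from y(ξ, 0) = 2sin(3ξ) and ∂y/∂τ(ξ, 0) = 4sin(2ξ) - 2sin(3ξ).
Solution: Substitute y = exp(-τ)u, i.e. u = exp(τ)y.
By the product rule, y_τ = exp(-τ)(u_τ - u), y_ττ = exp(-τ)(u_ττ - 2u_τ + u), y_ξξ = exp(-τ)u_ξξ.
Substituting into the PDE and dividing by exp(-τ): u_ττ - 2u_τ + u = 4u_ξξ - 2(u_τ - u) - u.
The lower-order terms cancel, leaving the standard wave equation u_ττ = 4u_ξξ.
Initial data for u: u(ξ,0) = y(ξ,0) = 2sin(3ξ); u_τ(ξ,0) = y_τ(ξ,0) + y(ξ,0) = 4sin(2ξ). The boundary conditions carry over: u(0,τ) = u(π,τ) = 0.
Solve for u:
  Using separation of variables u = X(ξ)T(τ):
  Eigenfunctions: sin(nξ), n = 1, 2, 3, ...
  General solution: u(ξ, τ) = Σ [A_n cos(2n τ) + B_n sin(2n τ)] sin(nξ)
  From u(ξ,0) = 2sin(3ξ): A_3=2. From u_τ(ξ,0) = 4sin(2ξ), using u_τ(ξ,0) = Σ ω_n B_n sin(nξ) with ω_n = 2n: B_2 = 4/4 = 1.
Hence u(ξ,τ) = sin(2ξ)sin(4τ) + 2sin(3ξ)cos(6τ).
Transform back: y(ξ,τ) = exp(-τ)u(ξ,τ).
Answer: y(ξ, τ) = exp(-τ)sin(2ξ)sin(4τ) + 2exp(-τ)sin(3ξ)cos(6τ)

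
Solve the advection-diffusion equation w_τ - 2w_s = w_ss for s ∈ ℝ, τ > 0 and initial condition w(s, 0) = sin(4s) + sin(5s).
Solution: Change to a moving frame: let η = s + 2τ, σ = τ and write w(s,τ) = u(η,σ).
By the chain rule w_τ = u_σ + 2u_η, w_s = u_η, w_ss = u_ηη.
Then w_τ - 2w_s = u_σ: the advection term cancels and the PDE becomes the heat equation u_σ = u_ηη on η ∈ ℝ.
Initial data: u(η,0) = w(η,0) = sin(4η) + sin(5η).
On η ∈ ℝ each mode satisfies (sin(nη))″ = -n² sin(nη), so exp(-n²σ) sin(nη) solves the heat equation; by superposition u(η,σ) = Σ c_n exp(-n²σ) sin(nη).
Reading off the coefficients: c_4=1, c_5=1, so u(η,σ) = exp(-16σ)sin(4η) + exp(-25σ)sin(5η).
Substituting back η = s + 2τ, σ = τ: w(s,τ) = u(s + 2τ, τ).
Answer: w(s, τ) = exp(-16τ)sin(4s + 8τ) + exp(-25τ)sin(5s + 10τ)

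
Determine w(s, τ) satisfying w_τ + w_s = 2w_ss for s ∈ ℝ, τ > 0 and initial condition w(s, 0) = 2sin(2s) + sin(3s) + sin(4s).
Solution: Change to a moving frame: let η = s - τ, σ = τ and write w(s,τ) = u(η,σ).
By the chain rule w_τ = u_σ - u_η, w_s = u_η, w_ss = u_ηη.
Then w_τ + w_s = u_σ: the advection term cancels and the PDE becomes the heat equation u_σ = 2u_ηη on η ∈ ℝ.
Initial data: u(η,0) = w(η,0) = 2sin(2η) + sin(3η) + sin(4η).
On η ∈ ℝ each mode satisfies (sin(nη))″ = -n² sin(nη), so exp(-2n²σ) sin(nη) solves the heat equation; by superposition u(η,σ) = Σ c_n exp(-2n²σ) sin(nη).
Reading off the coefficients: c_2=2, c_3=1, c_4=1, so u(η,σ) = 2exp(-8σ)sin(2η) + exp(-18σ)sin(3η) + exp(-32σ)sin(4η).
Substituting back η = s - τ, σ = τ: w(s,τ) = u(s - τ, τ).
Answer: w(s, τ) = 2exp(-8τ)sin(2s - 2τ) + exp(-18τ)sin(3s - 3τ) + exp(-32τ)sin(4s - 4τ)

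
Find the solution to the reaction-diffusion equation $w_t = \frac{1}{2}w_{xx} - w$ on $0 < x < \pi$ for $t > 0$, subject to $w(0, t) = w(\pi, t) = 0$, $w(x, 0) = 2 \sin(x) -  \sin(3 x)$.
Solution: Substitute $w = e^{-t}u$, i.e. $u = e^{t}w$.
By the product rule, $w_t = e^{-t}(u_t - u)$, $w_{xx} = e^{-t}u_{xx}$.
Substituting into the PDE and dividing by $e^{-t}$: $u_t - u = \frac{1}{2}u_{xx} - u$.
The lower-order terms cancel, leaving the standard heat equation $u_t = \frac{1}{2}u_{xx}$.
Initial data for $u$: $u(x,0) = w(x,0) = 2 \sin(x) - \sin(3 x)$. The boundary conditions carry over: $u(0,t) = u(\pi,t) = 0$.
Solve for $u$:
  Using separation of variables $u = X(x)T(t)$:
  Eigenfunctions: $\sin(nx)$, $n = 1, 2, 3, \ldots$
  General solution: $u(x, t) = \sum c_n \sin(nx) e^{-n^2 t/2}$
  Matching $u(x,0) = 2 \sin(x) - \sin(3 x)$ term by term: $c_1=2, c_3=-1$.
Hence $u(x,t) = 2 e^{-t/2} \sin(x) - e^{-9 t/2} \sin(3 x)$.
Transform back: $w(x,t) = e^{-t}u(x,t)$.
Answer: $w(x, t) = 2 e^{-3 t/2} \sin(x) -  e^{-11 t/2} \sin(3 x)$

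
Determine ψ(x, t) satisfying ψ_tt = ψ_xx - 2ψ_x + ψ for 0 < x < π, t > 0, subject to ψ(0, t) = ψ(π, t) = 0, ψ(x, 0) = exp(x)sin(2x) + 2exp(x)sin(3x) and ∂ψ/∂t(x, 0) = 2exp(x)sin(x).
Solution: Substitute ψ = exp(x)u.
Then ψ_x = exp(x)(u_x + u), ψ_xx = exp(x)(u_xx + 2u_x + u), ψ_tt = exp(x)u_tt; substituting and dividing by exp(x), the lower-order terms cancel: u_tt = u_xx (standard wave equation).
Data for u: u(x,0) = exp(-x)ψ(x,0) = sin(2x) + 2sin(3x); u_t(x,0) = exp(-x)ψ_t(x,0) = 2sin(x). The boundary conditions carry over: u(0,t) = u(π,t) = 0.
Separating variables: u = Σ [A_n cos(ω_n t) + B_n sin(ω_n t)] sin(nx), ω_n = n. From ICs (B_n = velocity coefficient / ω_n): A_2=1, A_3=2, B_1=2.
So u(x,t) = 2sin(t)sin(x) + sin(2x)cos(2t) + 2sin(3x)cos(3t), and ψ(x,t) = exp(x)u(x,t).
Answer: ψ(x, t) = 2exp(x)sin(t)sin(x) + exp(x)sin(2x)cos(2t) + 2exp(x)sin(3x)cos(3t)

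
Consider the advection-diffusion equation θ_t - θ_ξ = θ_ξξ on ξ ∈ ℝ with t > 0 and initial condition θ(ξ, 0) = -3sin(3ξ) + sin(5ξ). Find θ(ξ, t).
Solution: Change to a moving frame: let η = ξ + t, σ = t and write θ(ξ,t) = u(η,σ).
By the chain rule θ_t = u_σ + u_η, θ_ξ = u_η, θ_ξξ = u_ηη.
Then θ_t - θ_ξ = u_σ: the advection term cancels and the PDE becomes the heat equation u_σ = u_ηη on η ∈ ℝ.
Initial data: u(η,0) = θ(η,0) = -3sin(3η) + sin(5η).
On η ∈ ℝ each mode satisfies (sin(nη))″ = -n² sin(nη), so exp(-n²σ) sin(nη) solves the heat equation; by superposition u(η,σ) = Σ c_n exp(-n²σ) sin(nη).
Reading off the coefficients: c_3=-3, c_5=1, so u(η,σ) = -3exp(-9σ)sin(3η) + exp(-25σ)sin(5η).
Substituting back η = ξ + t, σ = t: θ(ξ,t) = u(ξ + t, t).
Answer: θ(ξ, t) = -3exp(-9t)sin(3t + 3ξ) + exp(-25t)sin(5t + 5ξ)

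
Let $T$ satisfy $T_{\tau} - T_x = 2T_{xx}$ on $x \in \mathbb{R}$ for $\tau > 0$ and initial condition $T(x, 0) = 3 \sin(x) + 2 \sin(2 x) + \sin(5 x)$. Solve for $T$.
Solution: Change to a moving frame: let $\eta = x + \tau$, $\sigma = \tau$ and write $T(x,\tau) = u(\eta,\sigma)$.
By the chain rule $T_{\tau} = u_{\sigma} + u_{\eta}$, $T_x = u_{\eta}$, $T_{xx} = u_{\eta\eta}$.
Then $T_{\tau} - T_x = u_{\sigma}$: the advection term cancels and the PDE becomes the heat equation $u_{\sigma} = 2u_{\eta\eta}$ on $\eta \in \mathbb{R}$.
Initial data: $u(\eta,0) = T(\eta,0) = 3 \sin(\eta) + 2 \sin(2 \eta) + \sin(5 \eta)$.
On $\eta \in \mathbb{R}$ each mode satisfies $(\sin(n\eta))'' = -n^2 \sin(n\eta)$, so $e^{-2n^2\sigma} \sin(n\eta)$ solves the heat equation; by superposition $u(\eta,\sigma) = \sum c_n e^{-2n^2\sigma} \sin(n\eta)$.
Reading off the coefficients: $c_1=3, c_2=2, c_5=1$, so $u(\eta,\sigma) = 3 e^{-2 \sigma} \sin(\eta) + 2 e^{-8 \sigma} \sin(2 \eta) + e^{-50 \sigma} \sin(5 \eta)$.
Substituting back $\eta = x + \tau$, $\sigma = \tau$: $T(x,\tau) = u(x + \tau, \tau)$.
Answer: $T(x, \tau) = 3 e^{-2 \tau} \sin(\tau + x) + 2 e^{-8 \tau} \sin(2 \tau + 2 x) + e^{-50 \tau} \sin(5 \tau + 5 x)$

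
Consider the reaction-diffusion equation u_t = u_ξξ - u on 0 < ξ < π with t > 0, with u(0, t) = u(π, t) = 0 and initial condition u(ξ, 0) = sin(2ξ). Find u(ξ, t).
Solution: Substitute u = exp(-t)w.
Then u_t = exp(-t)(w_t - w), u_ξξ = exp(-t)w_ξξ; substituting and dividing by exp(-t), the lower-order terms cancel: w_t = w_ξξ (standard heat equation).
Data for w: w(ξ,0) = u(ξ,0) = sin(2ξ). The boundary conditions carry over: w(0,t) = w(π,t) = 0.
Separating variables: w = Σ c_n exp(-n²t) sin(nξ). From w(ξ,0) = sin(2ξ): c_2=1.
So w(ξ,t) = exp(-4t)sin(2ξ), and u(ξ,t) = exp(-t)w(ξ,t).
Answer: u(ξ, t) = exp(-5t)sin(2ξ)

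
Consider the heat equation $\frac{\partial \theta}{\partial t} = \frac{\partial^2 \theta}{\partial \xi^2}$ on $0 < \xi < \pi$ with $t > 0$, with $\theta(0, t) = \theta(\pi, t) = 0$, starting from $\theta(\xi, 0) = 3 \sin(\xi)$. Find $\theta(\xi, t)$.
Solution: Separating variables: $\theta = \sum c_n e^{-n^2t} \sin(n\xi)$. From $\theta(\xi,0) = 3 \sin(\xi)$: $c_1=3$.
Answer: $\theta(\xi, t) = 3 e^{-t} \sin(\xi)$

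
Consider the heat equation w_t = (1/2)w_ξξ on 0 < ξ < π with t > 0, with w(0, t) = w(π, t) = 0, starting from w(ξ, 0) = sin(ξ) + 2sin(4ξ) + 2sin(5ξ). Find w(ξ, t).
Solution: Using separation of variables w = X(ξ)T(t):
Eigenfunctions: sin(nξ), n = 1, 2, 3, ...
General solution: w(ξ, t) = Σ c_n sin(nξ) exp(-n² t/2)
Matching w(ξ,0) = sin(ξ) + 2sin(4ξ) + 2sin(5ξ) term by term: c_1=1, c_4=2, c_5=2.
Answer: w(ξ, t) = 2exp(-8t)sin(4ξ) + exp(-t/2)sin(ξ) + 2exp(-25t/2)sin(5ξ)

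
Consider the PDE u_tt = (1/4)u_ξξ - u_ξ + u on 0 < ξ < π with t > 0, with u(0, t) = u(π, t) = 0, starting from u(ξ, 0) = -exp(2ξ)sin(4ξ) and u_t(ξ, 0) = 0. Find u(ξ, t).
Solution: Substitute u = exp(2ξ)w, i.e. w = exp(-2ξ)u.
By the product rule, u_ξ = exp(2ξ)(w_ξ + 2w), u_ξξ = exp(2ξ)(w_ξξ + 4w_ξ + 4w), u_tt = exp(2ξ)w_tt.
Substituting into the PDE and dividing by exp(2ξ): w_tt = (1/4)(w_ξξ + 4w_ξ + 4w) - (w_ξ + 2w) + w.
The lower-order terms cancel, leaving the standard wave equation w_tt = (1/4)w_ξξ.
Initial data for w: w(ξ,0) = exp(-2ξ)u(ξ,0) = -sin(4ξ); w_t(ξ,0) = exp(-2ξ)u_t(ξ,0) = 0. The boundary conditions carry over: w(0,t) = w(π,t) = 0.
Solve for w:
  Using separation of variables w = X(ξ)T(t):
  Eigenfunctions: sin(nξ), n = 1, 2, 3, ...
  General solution: w(ξ, t) = Σ [A_n cos(n t/2) + B_n sin(n t/2)] sin(nξ)
  From w(ξ,0) = -sin(4ξ): A_4=-1. From w_t(ξ,0) = 0: all B_n = 0.
Hence w(ξ,t) = -sin(4ξ)cos(2t).
Transform back: u(ξ,t) = exp(2ξ)w(ξ,t).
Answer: u(ξ, t) = -exp(2ξ)sin(4ξ)cos(2t)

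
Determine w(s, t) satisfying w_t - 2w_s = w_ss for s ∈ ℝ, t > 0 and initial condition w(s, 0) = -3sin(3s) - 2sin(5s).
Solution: Change to a moving frame: let η = s + 2t, σ = t and write w(s,t) = u(η,σ).
By the chain rule w_t = u_σ + 2u_η, w_s = u_η, w_ss = u_ηη.
Then w_t - 2w_s = u_σ: the advection term cancels and the PDE becomes the heat equation u_σ = u_ηη on η ∈ ℝ.
Initial data: u(η,0) = w(η,0) = -3sin(3η) - 2sin(5η).
On η ∈ ℝ each mode satisfies (sin(nη))″ = -n² sin(nη), so exp(-n²σ) sin(nη) solves the heat equation; by superposition u(η,σ) = Σ c_n exp(-n²σ) sin(nη).
Reading off the coefficients: c_3=-3, c_5=-2, so u(η,σ) = -3exp(-9σ)sin(3η) - 2exp(-25σ)sin(5η).
Substituting back η = s + 2t, σ = t: w(s,t) = u(s + 2t, t).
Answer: w(s, t) = -3exp(-9t)sin(3s + 6t) - 2exp(-25t)sin(5s + 10t)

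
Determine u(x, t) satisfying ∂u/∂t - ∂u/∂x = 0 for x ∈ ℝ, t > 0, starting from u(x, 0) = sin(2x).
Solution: By method of characteristics (waves move left with speed 1):
Along characteristics x + t = const, u is constant, so u(x,t) = f(x + t) with f = u(·, 0).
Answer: u(x, t) = sin(2t + 2x)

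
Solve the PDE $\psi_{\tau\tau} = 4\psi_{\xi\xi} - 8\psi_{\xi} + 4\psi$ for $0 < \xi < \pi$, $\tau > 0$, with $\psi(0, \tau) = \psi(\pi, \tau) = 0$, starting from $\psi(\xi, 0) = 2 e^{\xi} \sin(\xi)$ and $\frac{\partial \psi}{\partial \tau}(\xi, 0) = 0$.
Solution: Substitute $\psi = e^{\xi}u$, i.e. $u = e^{-\xi}\psi$.
By the product rule, $\psi_{\xi} = e^{\xi}(u_{\xi} + u)$, $\psi_{\xi\xi} = e^{\xi}(u_{\xi\xi} + 2u_{\xi} + u)$, $\psi_{\tau\tau} = e^{\xi}u_{\tau\tau}$.
Substituting into the PDE and dividing by $e^{\xi}$: $u_{\tau\tau} = 4(u_{\xi\xi} + 2u_{\xi} + u) - 8(u_{\xi} + u) + 4u$.
The lower-order terms cancel, leaving the standard wave equation $u_{\tau\tau} = 4u_{\xi\xi}$.
Initial data for $u$: $u(\xi,0) = e^{-\xi}\psi(\xi,0) = 2 \sin(\xi)$; $u_{\tau}(\xi,0) = e^{-\xi}\psi_{\tau}(\xi,0) = 0$. The boundary conditions carry over: $u(0,\tau) = u(\pi,\tau) = 0$.
Solve for $u$:
  Using separation of variables $u = X(\xi)T(\tau)$:
  Eigenfunctions: $\sin(n\xi)$, $n = 1, 2, 3, \ldots$
  General solution: $u(\xi, \tau) = \sum [A_n \cos(2n \tau) + B_n \sin(2n \tau)] \sin(n\xi)$
  From $u(\xi,0) = 2 \sin(\xi)$: $A_1=2$. From $u_{\tau}(\xi,0) = 0$: all $B_n = 0$.
Hence $u(\xi,\tau) = 2 \sin(\xi) \cos(2 \tau)$.
Transform back: $\psi(\xi,\tau) = e^{\xi}u(\xi,\tau)$.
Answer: $\psi(\xi, \tau) = 2 e^{\xi} \sin(\xi) \cos(2 \tau)$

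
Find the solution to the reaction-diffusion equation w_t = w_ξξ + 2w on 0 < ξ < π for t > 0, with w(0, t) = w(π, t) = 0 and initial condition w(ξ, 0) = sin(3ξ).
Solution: Substitute w = exp(2t)u, i.e. u = exp(-2t)w.
By the product rule, w_t = exp(2t)(u_t + 2u), w_ξξ = exp(2t)u_ξξ.
Substituting into the PDE and dividing by exp(2t): u_t + 2u = u_ξξ + 2u.
The lower-order terms cancel, leaving the standard heat equation u_t = u_ξξ.
Initial data for u: u(ξ,0) = w(ξ,0) = sin(3ξ). The boundary conditions carry over: u(0,t) = u(π,t) = 0.
Solve for u:
  Using separation of variables u = X(ξ)T(t):
  Eigenfunctions: sin(nξ), n = 1, 2, 3, ...
  General solution: u(ξ, t) = Σ c_n sin(nξ) exp(-n² t)
  Matching u(ξ,0) = sin(3ξ) term by term: c_3=1.
Hence u(ξ,t) = exp(-9t)sin(3ξ).
Transform back: w(ξ,t) = exp(2t)u(ξ,t).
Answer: w(ξ, t) = exp(-7t)sin(3ξ)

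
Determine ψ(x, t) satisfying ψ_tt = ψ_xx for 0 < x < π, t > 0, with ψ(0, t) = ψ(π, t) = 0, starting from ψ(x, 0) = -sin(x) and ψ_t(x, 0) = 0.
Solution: Using separation of variables ψ = X(x)T(t):
Eigenfunctions: sin(nx), n = 1, 2, 3, ...
General solution: ψ(x, t) = Σ [A_n cos(n t) + B_n sin(n t)] sin(nx)
From ψ(x,0) = -sin(x): A_1=-1. From ψ_t(x,0) = 0: all B_n = 0.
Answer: ψ(x, t) = -sin(x)cos(t)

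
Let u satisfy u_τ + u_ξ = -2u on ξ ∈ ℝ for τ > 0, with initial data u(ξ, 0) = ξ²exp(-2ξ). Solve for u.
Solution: Substitute u = exp(-2ξ)w.
Then u_ξ = exp(-2ξ)(w_ξ - 2w), u_τ = exp(-2ξ)w_τ; substituting and dividing by exp(-2ξ), the lower-order terms cancel: w_τ + w_ξ = 0 (standard advection equation).
Data for w: w(ξ,0) = exp(2ξ)u(ξ,0) = ξ².
By characteristics (dξ/dτ = 1), w(ξ,τ) = f(ξ - τ) with f = w(·, 0).
So w(ξ,τ) = ξ² - 2ξτ + τ², and u(ξ,τ) = exp(-2ξ)w(ξ,τ).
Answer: u(ξ, τ) = ξ²exp(-2ξ) - 2ξτexp(-2ξ) + τ²exp(-2ξ)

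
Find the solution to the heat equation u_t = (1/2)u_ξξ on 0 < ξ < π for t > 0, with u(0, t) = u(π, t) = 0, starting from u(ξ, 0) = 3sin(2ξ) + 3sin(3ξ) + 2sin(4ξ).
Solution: Separating variables: u = Σ c_n exp(-n²t/2) sin(nξ). From u(ξ,0) = 3sin(2ξ) + 3sin(3ξ) + 2sin(4ξ): c_2=3, c_3=3, c_4=2.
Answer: u(ξ, t) = 3exp(-2t)sin(2ξ) + 2exp(-8t)sin(4ξ) + 3exp(-9t/2)sin(3ξ)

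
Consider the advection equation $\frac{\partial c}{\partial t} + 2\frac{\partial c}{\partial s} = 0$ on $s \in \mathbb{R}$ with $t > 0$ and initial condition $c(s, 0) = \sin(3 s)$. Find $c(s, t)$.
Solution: By characteristics ($ds/dt = 2$), $c(s,t) = f(s - 2t)$ with $f = c( \cdot , 0)$.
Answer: $c(s, t) = \sin(3 s - 6 t)$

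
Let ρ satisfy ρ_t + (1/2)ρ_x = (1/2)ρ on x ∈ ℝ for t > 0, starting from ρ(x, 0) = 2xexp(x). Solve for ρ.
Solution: Substitute ρ = exp(x)u, i.e. u = exp(-x)ρ.
By the product rule, ρ_x = exp(x)(u_x + u), ρ_t = exp(x)u_t.
Substituting into the PDE and dividing by exp(x): u_t + (1/2)(u_x + u) = (1/2)u.
The lower-order terms cancel, leaving the standard advection equation u_t + (1/2)u_x = 0.
Initial data for u: u(x,0) = exp(-x)ρ(x,0) = 2x.
Solve for u:
  By method of characteristics (waves move right with speed 1/2):
  Along characteristics x - (1/2)t = const, u is constant, so u(x,t) = f(x - (1/2)t) with f = u(·, 0).
Hence u(x,t) = -t + 2x.
Transform back: ρ(x,t) = exp(x)u(x,t).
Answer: ρ(x, t) = -texp(x) + 2xexp(x)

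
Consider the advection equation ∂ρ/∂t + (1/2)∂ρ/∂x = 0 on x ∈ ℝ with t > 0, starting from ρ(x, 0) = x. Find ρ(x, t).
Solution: By characteristics (dx/dt = 1/2), ρ(x,t) = f(x - (1/2)t) with f = ρ(·, 0).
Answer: ρ(x, t) = -(1/2)t + x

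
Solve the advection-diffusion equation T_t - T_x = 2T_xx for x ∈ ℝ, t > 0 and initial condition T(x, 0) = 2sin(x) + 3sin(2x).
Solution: Moving frame: η = x + t, σ = t, T = u(η,σ), so T_t = u_σ + u_η and T_xx = u_ηη.
Hence T_t - T_x = u_σ and the PDE becomes the heat equation u_σ = 2u_ηη on η ∈ ℝ.
Initial data: u(η,0) = T(η,0) = 2sin(η) + 3sin(2η). Each mode sin(nη) decays as exp(-2n²σ) on ℝ, so u(η,σ) = Σ c_n exp(-2n²σ) sin(nη) with c_1=2, c_2=3: u(η,σ) = 2exp(-2σ)sin(η) + 3exp(-8σ)sin(2η).
Substituting back: T(x,t) = u(x + t, t).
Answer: T(x, t) = 2exp(-2t)sin(t + x) + 3exp(-8t)sin(2t + 2x)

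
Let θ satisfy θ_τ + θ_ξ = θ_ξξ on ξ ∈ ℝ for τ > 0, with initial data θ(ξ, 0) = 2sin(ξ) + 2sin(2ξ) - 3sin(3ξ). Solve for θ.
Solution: Moving frame: η = ξ - τ, σ = τ, θ = u(η,σ), so θ_τ = u_σ - u_η and θ_ξξ = u_ηη.
Hence θ_τ + θ_ξ = u_σ and the PDE becomes the heat equation u_σ = u_ηη on η ∈ ℝ.
Initial data: u(η,0) = θ(η,0) = 2sin(η) + 2sin(2η) - 3sin(3η). Each mode sin(nη) decays as exp(-n²σ) on ℝ, so u(η,σ) = Σ c_n exp(-n²σ) sin(nη) with c_1=2, c_2=2, c_3=-3: u(η,σ) = 2exp(-σ)sin(η) + 2exp(-4σ)sin(2η) - 3exp(-9σ)sin(3η).
Substituting back: θ(ξ,τ) = u(ξ - τ, τ).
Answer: θ(ξ, τ) = 2exp(-τ)sin(ξ - τ) + 2exp(-4τ)sin(2ξ - 2τ) - 3exp(-9τ)sin(3ξ - 3τ)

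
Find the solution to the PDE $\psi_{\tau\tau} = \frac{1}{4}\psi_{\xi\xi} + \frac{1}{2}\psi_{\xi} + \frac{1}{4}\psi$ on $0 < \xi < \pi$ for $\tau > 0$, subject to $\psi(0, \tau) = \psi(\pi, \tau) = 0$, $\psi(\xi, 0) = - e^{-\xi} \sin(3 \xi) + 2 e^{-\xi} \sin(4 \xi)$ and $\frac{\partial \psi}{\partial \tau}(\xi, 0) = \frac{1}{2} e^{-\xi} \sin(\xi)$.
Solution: Substitute $\psi = e^{-\xi}u$, i.e. $u = e^{\xi}\psi$.
By the product rule, $\psi_{\xi} = e^{-\xi}(u_{\xi} - u)$, $\psi_{\xi\xi} = e^{-\xi}(u_{\xi\xi} - 2u_{\xi} + u)$, $\psi_{\tau\tau} = e^{-\xi}u_{\tau\tau}$.
Substituting into the PDE and dividing by $e^{-\xi}$: $u_{\tau\tau} = \frac{1}{4}(u_{\xi\xi} - 2u_{\xi} + u) + \frac{1}{2}(u_{\xi} - u) + \frac{1}{4}u$.
The lower-order terms cancel, leaving the standard wave equation $u_{\tau\tau} = \frac{1}{4}u_{\xi\xi}$.
Initial data for $u$: $u(\xi,0) = e^{\xi}\psi(\xi,0) = - \sin(3 \xi) + 2 \sin(4 \xi)$; $u_{\tau}(\xi,0) = e^{\xi}\psi_{\tau}(\xi,0) = \frac{1}{2} \sin(\xi)$. The boundary conditions carry over: $u(0,\tau) = u(\pi,\tau) = 0$.
Solve for $u$:
  Using separation of variables $u = X(\xi)T(\tau)$:
  Eigenfunctions: $\sin(n\xi)$, $n = 1, 2, 3, \ldots$
  General solution: $u(\xi, \tau) = \sum [A_n \cos(n \tau/2) + B_n \sin(n \tau/2)] \sin(n\xi)$
  From $u(\xi,0) = - \sin(3 \xi) + 2 \sin(4 \xi)$: $A_3=-1, A_4=2$. From $u_{\tau}(\xi,0) = \frac{1}{2} \sin(\xi)$, using $u_{\tau}(\xi,0) = \sum \omega_n B_n \sin(n\xi)$ with $\omega_n = n/2$: $B_1 = (1/2)/(1/2) = 1$.
Hence $u(\xi,\tau) = \sin(\xi) \sin(\tau/2) - \sin(3 \xi) \cos(3 \tau/2) + 2 \sin(4 \xi) \cos(2 \tau)$.
Transform back: $\psi(\xi,\tau) = e^{-\xi}u(\xi,\tau)$.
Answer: $\psi(\xi, \tau) = e^{-\xi} \sin(\tau/2) \sin(\xi) -  e^{-\xi} \sin(3 \xi) \cos(3 \tau/2) + 2 e^{-\xi} \sin(4 \xi) \cos(2 \tau)$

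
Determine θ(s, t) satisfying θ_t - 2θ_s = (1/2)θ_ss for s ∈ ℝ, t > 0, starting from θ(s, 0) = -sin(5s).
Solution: Moving frame: η = s + 2t, σ = t, θ = u(η,σ), so θ_t = u_σ + 2u_η and θ_ss = u_ηη.
Hence θ_t - 2θ_s = u_σ and the PDE becomes the heat equation u_σ = (1/2)u_ηη on η ∈ ℝ.
Initial data: u(η,0) = θ(η,0) = -sin(5η). Each mode sin(nη) decays as exp(-n²σ/2) on ℝ, so u(η,σ) = Σ c_n exp(-n²σ/2) sin(nη) with c_5=-1: u(η,σ) = -exp(-25σ/2)sin(5η).
Substituting back: θ(s,t) = u(s + 2t, t).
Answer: θ(s, t) = -exp(-25t/2)sin(5s + 10t)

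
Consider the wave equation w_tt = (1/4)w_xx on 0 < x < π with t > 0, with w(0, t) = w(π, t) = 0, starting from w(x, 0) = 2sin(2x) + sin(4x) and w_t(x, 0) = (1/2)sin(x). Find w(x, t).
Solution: Separating variables: w = Σ [A_n cos(ω_n t) + B_n sin(ω_n t)] sin(nx), ω_n = n/2. From ICs (B_n = velocity coefficient / ω_n): A_2=2, A_4=1, B_1=1.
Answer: w(x, t) = sin(t/2)sin(x) + 2sin(2x)cos(t) + sin(4x)cos(2t)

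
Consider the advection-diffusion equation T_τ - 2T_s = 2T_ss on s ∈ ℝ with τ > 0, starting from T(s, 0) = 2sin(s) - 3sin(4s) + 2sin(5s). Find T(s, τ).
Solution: Moving frame: η = s + 2τ, σ = τ, T = u(η,σ), so T_τ = u_σ + 2u_η and T_ss = u_ηη.
Hence T_τ - 2T_s = u_σ and the PDE becomes the heat equation u_σ = 2u_ηη on η ∈ ℝ.
Initial data: u(η,0) = T(η,0) = 2sin(η) - 3sin(4η) + 2sin(5η). Each mode sin(nη) decays as exp(-2n²σ) on ℝ, so u(η,σ) = Σ c_n exp(-2n²σ) sin(nη) with c_1=2, c_4=-3, c_5=2: u(η,σ) = 2exp(-2σ)sin(η) - 3exp(-32σ)sin(4η) + 2exp(-50σ)sin(5η).
Substituting back: T(s,τ) = u(s + 2τ, τ).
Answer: T(s, τ) = 2exp(-2τ)sin(s + 2τ) - 3exp(-32τ)sin(4s + 8τ) + 2exp(-50τ)sin(5s + 10τ)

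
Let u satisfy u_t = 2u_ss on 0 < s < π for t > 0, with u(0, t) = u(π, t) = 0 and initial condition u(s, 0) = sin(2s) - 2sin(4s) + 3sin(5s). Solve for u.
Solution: Using separation of variables u = X(s)T(t):
Eigenfunctions: sin(ns), n = 1, 2, 3, ...
General solution: u(s, t) = Σ c_n sin(ns) exp(-2n² t)
Matching u(s,0) = sin(2s) - 2sin(4s) + 3sin(5s) term by term: c_2=1, c_4=-2, c_5=3.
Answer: u(s, t) = exp(-8t)sin(2s) - 2exp(-32t)sin(4s) + 3exp(-50t)sin(5s)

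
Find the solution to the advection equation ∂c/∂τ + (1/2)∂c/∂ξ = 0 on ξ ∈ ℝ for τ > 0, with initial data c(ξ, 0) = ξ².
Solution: By method of characteristics (waves move right with speed 1/2):
Along characteristics ξ - (1/2)τ = const, c is constant, so c(ξ,τ) = f(ξ - (1/2)τ) with f = c(·, 0).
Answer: c(ξ, τ) = ξ² - ξτ + (1/4)τ²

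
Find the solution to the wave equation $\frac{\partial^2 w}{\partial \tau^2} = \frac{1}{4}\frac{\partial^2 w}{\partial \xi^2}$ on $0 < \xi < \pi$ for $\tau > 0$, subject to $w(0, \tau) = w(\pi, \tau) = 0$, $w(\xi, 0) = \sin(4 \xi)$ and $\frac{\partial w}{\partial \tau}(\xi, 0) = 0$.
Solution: Using separation of variables $w = X(\xi)T(\tau)$:
Eigenfunctions: $\sin(n\xi)$, $n = 1, 2, 3, \ldots$
General solution: $w(\xi, \tau) = \sum [A_n \cos(n \tau/2) + B_n \sin(n \tau/2)] \sin(n\xi)$
From $w(\xi,0) = \sin(4 \xi)$: $A_4=1$. From $w_{\tau}(\xi,0) = 0$: all $B_n = 0$.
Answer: $w(\xi, \tau) = \sin(4 \xi) \cos(2 \tau)$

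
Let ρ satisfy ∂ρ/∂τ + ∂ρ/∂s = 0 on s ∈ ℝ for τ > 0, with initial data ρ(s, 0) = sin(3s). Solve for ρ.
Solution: By method of characteristics (waves move right with speed 1):
Along characteristics s - τ = const, ρ is constant, so ρ(s,τ) = f(s - τ) with f = ρ(·, 0).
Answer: ρ(s, τ) = sin(3s - 3τ)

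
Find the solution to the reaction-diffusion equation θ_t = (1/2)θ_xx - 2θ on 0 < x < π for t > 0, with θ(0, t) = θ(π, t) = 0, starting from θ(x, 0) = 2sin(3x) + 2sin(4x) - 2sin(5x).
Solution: Substitute θ = exp(-2t)u.
Then θ_t = exp(-2t)(u_t - 2u), θ_xx = exp(-2t)u_xx; substituting and dividing by exp(-2t), the lower-order terms cancel: u_t = (1/2)u_xx (standard heat equation).
Data for u: u(x,0) = θ(x,0) = 2sin(3x) + 2sin(4x) - 2sin(5x). The boundary conditions carry over: u(0,t) = u(π,t) = 0.
Separating variables: u = Σ c_n exp(-n²t/2) sin(nx). From u(x,0) = 2sin(3x) + 2sin(4x) - 2sin(5x): c_3=2, c_4=2, c_5=-2.
So u(x,t) = 2exp(-8t)sin(4x) + 2exp(-9t/2)sin(3x) - 2exp(-25t/2)sin(5x), and θ(x,t) = exp(-2t)u(x,t).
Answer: θ(x, t) = 2exp(-10t)sin(4x) + 2exp(-13t/2)sin(3x) - 2exp(-29t/2)sin(5x)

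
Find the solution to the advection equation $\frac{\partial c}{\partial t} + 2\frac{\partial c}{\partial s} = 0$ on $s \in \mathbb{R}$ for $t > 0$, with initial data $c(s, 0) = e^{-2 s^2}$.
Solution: By characteristics ($ds/dt = 2$), $c(s,t) = f(s - 2t)$ with $f = c( \cdot , 0)$.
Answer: $c(s, t) = e^{-2 (s - 2 t)^2}$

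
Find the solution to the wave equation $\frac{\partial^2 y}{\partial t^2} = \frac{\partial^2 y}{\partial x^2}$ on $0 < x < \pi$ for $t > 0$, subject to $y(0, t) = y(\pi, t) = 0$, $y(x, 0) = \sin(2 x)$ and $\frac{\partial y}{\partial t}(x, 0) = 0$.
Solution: Separating variables: $y = \sum [A_n \cos(\omega_n t) + B_n \sin(\omega_n t)] \sin(nx)$, $\omega_n = n$. From ICs: $A_2=1$.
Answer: $y(x, t) = \sin(2 x) \cos(2 t)$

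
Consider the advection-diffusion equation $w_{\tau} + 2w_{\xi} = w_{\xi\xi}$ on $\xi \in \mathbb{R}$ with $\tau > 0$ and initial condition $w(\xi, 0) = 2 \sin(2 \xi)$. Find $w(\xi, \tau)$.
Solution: Change to a moving frame: let $\eta = \xi - 2\tau$, $\sigma = \tau$ and write $w(\xi,\tau) = u(\eta,\sigma)$.
By the chain rule $w_{\tau} = u_{\sigma} - 2u_{\eta}$, $w_{\xi} = u_{\eta}$, $w_{\xi\xi} = u_{\eta\eta}$.
Then $w_{\tau} + 2w_{\xi} = u_{\sigma}$: the advection term cancels and the PDE becomes the heat equation $u_{\sigma} = u_{\eta\eta}$ on $\eta \in \mathbb{R}$.
Initial data: $u(\eta,0) = w(\eta,0) = 2 \sin(2 \eta)$.
On $\eta \in \mathbb{R}$ each mode satisfies $(\sin(n\eta))'' = -n^2 \sin(n\eta)$, so $e^{-n^2\sigma} \sin(n\eta)$ solves the heat equation; by superposition $u(\eta,\sigma) = \sum c_n e^{-n^2\sigma} \sin(n\eta)$.
Reading off the coefficients: $c_2=2$, so $u(\eta,\sigma) = 2 e^{-4 \sigma} \sin(2 \eta)$.
Substituting back $\eta = \xi - 2\tau$, $\sigma = \tau$: $w(\xi,\tau) = u(\xi - 2\tau, \tau)$.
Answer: $w(\xi, \tau) = -2 e^{-4 \tau} \sin(4 \tau - 2 \xi)$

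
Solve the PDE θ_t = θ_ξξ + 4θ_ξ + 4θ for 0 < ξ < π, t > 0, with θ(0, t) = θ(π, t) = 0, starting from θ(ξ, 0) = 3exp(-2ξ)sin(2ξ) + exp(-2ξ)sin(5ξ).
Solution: Substitute θ = exp(-2ξ)u.
Then θ_ξ = exp(-2ξ)(u_ξ - 2u), θ_ξξ = exp(-2ξ)(u_ξξ - 4u_ξ + 4u), θ_t = exp(-2ξ)u_t; substituting and dividing by exp(-2ξ), the lower-order terms cancel: u_t = u_ξξ (standard heat equation).
Data for u: u(ξ,0) = exp(2ξ)θ(ξ,0) = 3sin(2ξ) + sin(5ξ). The boundary conditions carry over: u(0,t) = u(π,t) = 0.
Separating variables: u = Σ c_n exp(-n²t) sin(nξ). From u(ξ,0) = 3sin(2ξ) + sin(5ξ): c_2=3, c_5=1.
So u(ξ,t) = 3exp(-4t)sin(2ξ) + exp(-25t)sin(5ξ), and θ(ξ,t) = exp(-2ξ)u(ξ,t).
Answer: θ(ξ, t) = 3exp(-4t)exp(-2ξ)sin(2ξ) + exp(-25t)exp(-2ξ)sin(5ξ)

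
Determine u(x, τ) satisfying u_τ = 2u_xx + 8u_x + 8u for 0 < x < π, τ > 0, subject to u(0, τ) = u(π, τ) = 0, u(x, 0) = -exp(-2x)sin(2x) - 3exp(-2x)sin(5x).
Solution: Substitute u = exp(-2x)w, i.e. w = exp(2x)u.
By the product rule, u_x = exp(-2x)(w_x - 2w), u_xx = exp(-2x)(w_xx - 4w_x + 4w), u_τ = exp(-2x)w_τ.
Substituting into the PDE and dividing by exp(-2x): w_τ = 2(w_xx - 4w_x + 4w) + 8(w_x - 2w) + 8w.
The lower-order terms cancel, leaving the standard heat equation w_τ = 2w_xx.
Initial data for w: w(x,0) = exp(2x)u(x,0) = -sin(2x) - 3sin(5x). The boundary conditions carry over: w(0,τ) = w(π,τ) = 0.
Solve for w:
  Using separation of variables w = X(x)T(τ):
  Eigenfunctions: sin(nx), n = 1, 2, 3, ...
  General solution: w(x, τ) = Σ c_n sin(nx) exp(-2n² τ)
  Matching w(x,0) = -sin(2x) - 3sin(5x) term by term: c_2=-1, c_5=-3.
Hence w(x,τ) = -exp(-8τ)sin(2x) - 3exp(-50τ)sin(5x).
Transform back: u(x,τ) = exp(-2x)w(x,τ).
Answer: u(x, τ) = -exp(-2x)exp(-8τ)sin(2x) - 3exp(-2x)exp(-50τ)sin(5x)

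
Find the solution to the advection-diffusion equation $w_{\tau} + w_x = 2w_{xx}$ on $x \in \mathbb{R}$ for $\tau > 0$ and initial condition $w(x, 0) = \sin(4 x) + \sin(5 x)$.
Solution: Moving frame: $\eta = x - \tau$, $\sigma = \tau$, $w = u(\eta,\sigma)$, so $w_{\tau} = u_{\sigma} - u_{\eta}$ and $w_{xx} = u_{\eta\eta}$.
Hence $w_{\tau} + w_x = u_{\sigma}$ and the PDE becomes the heat equation $u_{\sigma} = 2u_{\eta\eta}$ on $\eta \in \mathbb{R}$.
Initial data: $u(\eta,0) = w(\eta,0) = \sin(4 \eta) + \sin(5 \eta)$. Each mode $\sin(n\eta)$ decays as $e^{-2n^2\sigma}$ on $\mathbb{R}$, so $u(\eta,\sigma) = \sum c_n e^{-2n^2\sigma} \sin(n\eta)$ with $c_4=1, c_5=1$: $u(\eta,\sigma) = e^{-32 \sigma} \sin(4 \eta) + e^{-50 \sigma} \sin(5 \eta)$.
Substituting back: $w(x,\tau) = u(x - \tau, \tau)$.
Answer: $w(x, \tau) = - e^{-32 \tau} \sin(4 \tau - 4 x) -  e^{-50 \tau} \sin(5 \tau - 5 x)$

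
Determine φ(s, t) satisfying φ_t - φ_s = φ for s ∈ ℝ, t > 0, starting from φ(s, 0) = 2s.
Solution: Substitute φ = exp(t)u.
Then φ_t = exp(t)(u_t + u), φ_s = exp(t)u_s; substituting and dividing by exp(t), the lower-order terms cancel: u_t - u_s = 0 (standard advection equation).
Data for u: u(s,0) = φ(s,0) = 2s.
By characteristics (ds/dt = -1), u(s,t) = f(s + t) with f = u(·, 0).
So u(s,t) = 2s + 2t, and φ(s,t) = exp(t)u(s,t).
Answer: φ(s, t) = 2sexp(t) + 2texp(t)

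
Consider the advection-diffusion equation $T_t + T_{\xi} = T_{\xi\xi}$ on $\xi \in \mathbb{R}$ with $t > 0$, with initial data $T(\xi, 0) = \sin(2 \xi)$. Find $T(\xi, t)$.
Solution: Moving frame: $\eta = \xi - t$, $\sigma = t$, $T = u(\eta,\sigma)$, so $T_t = u_{\sigma} - u_{\eta}$ and $T_{\xi\xi} = u_{\eta\eta}$.
Hence $T_t + T_{\xi} = u_{\sigma}$ and the PDE becomes the heat equation $u_{\sigma} = u_{\eta\eta}$ on $\eta \in \mathbb{R}$.
Initial data: $u(\eta,0) = T(\eta,0) = \sin(2 \eta)$. Each mode $\sin(n\eta)$ decays as $e^{-n^2\sigma}$ on $\mathbb{R}$, so $u(\eta,\sigma) = \sum c_n e^{-n^2\sigma} \sin(n\eta)$ with $c_2=1$: $u(\eta,\sigma) = e^{-4 \sigma} \sin(2 \eta)$.
Substituting back: $T(\xi,t) = u(\xi - t, t)$.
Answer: $T(\xi, t) = e^{-4 t} \sin(2 \xi - 2 t)$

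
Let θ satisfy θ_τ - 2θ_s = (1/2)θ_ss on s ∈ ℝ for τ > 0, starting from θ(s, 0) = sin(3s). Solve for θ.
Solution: Moving frame: η = s + 2τ, σ = τ, θ = u(η,σ), so θ_τ = u_σ + 2u_η and θ_ss = u_ηη.
Hence θ_τ - 2θ_s = u_σ and the PDE becomes the heat equation u_σ = (1/2)u_ηη on η ∈ ℝ.
Initial data: u(η,0) = θ(η,0) = sin(3η). Each mode sin(nη) decays as exp(-n²σ/2) on ℝ, so u(η,σ) = Σ c_n exp(-n²σ/2) sin(nη) with c_3=1: u(η,σ) = exp(-9σ/2)sin(3η).
Substituting back: θ(s,τ) = u(s + 2τ, τ).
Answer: θ(s, τ) = exp(-9τ/2)sin(3s + 6τ)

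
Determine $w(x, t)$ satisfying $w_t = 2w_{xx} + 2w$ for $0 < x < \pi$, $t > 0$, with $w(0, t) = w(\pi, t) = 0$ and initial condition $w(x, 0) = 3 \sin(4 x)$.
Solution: Substitute $w = e^{2t}u$.
Then $w_t = e^{2t}(u_t + 2u)$, $w_{xx} = e^{2t}u_{xx}$; substituting and dividing by $e^{2t}$, the lower-order terms cancel: $u_t = 2u_{xx}$ (standard heat equation).
Data for $u$: $u(x,0) = w(x,0) = 3 \sin(4 x)$. The boundary conditions carry over: $u(0,t) = u(\pi,t) = 0$.
Separating variables: $u = \sum c_n e^{-2n^2t} \sin(nx)$. From $u(x,0) = 3 \sin(4 x)$: $c_4=3$.
So $u(x,t) = 3 e^{-32 t} \sin(4 x)$, and $w(x,t) = e^{2t}u(x,t)$.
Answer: $w(x, t) = 3 e^{-30 t} \sin(4 x)$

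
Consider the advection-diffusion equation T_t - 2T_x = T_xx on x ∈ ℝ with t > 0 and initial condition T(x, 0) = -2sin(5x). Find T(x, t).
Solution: Moving frame: η = x + 2t, σ = t, T = u(η,σ), so T_t = u_σ + 2u_η and T_xx = u_ηη.
Hence T_t - 2T_x = u_σ and the PDE becomes the heat equation u_σ = u_ηη on η ∈ ℝ.
Initial data: u(η,0) = T(η,0) = -2sin(5η). Each mode sin(nη) decays as exp(-n²σ) on ℝ, so u(η,σ) = Σ c_n exp(-n²σ) sin(nη) with c_5=-2: u(η,σ) = -2exp(-25σ)sin(5η).
Substituting back: T(x,t) = u(x + 2t, t).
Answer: T(x, t) = -2exp(-25t)sin(10t + 5x)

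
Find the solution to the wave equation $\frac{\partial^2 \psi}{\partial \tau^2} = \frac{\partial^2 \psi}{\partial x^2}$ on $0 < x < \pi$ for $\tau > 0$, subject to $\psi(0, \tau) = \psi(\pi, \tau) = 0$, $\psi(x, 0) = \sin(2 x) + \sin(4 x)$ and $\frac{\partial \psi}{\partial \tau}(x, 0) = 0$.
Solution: Separating variables: $\psi = \sum [A_n \cos(\omega_n \tau) + B_n \sin(\omega_n \tau)] \sin(nx)$, $\omega_n = n$. From ICs: $A_2=1, A_4=1$.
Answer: $\psi(x, \tau) = \sin(2 x) \cos(2 \tau) + \sin(4 x) \cos(4 \tau)$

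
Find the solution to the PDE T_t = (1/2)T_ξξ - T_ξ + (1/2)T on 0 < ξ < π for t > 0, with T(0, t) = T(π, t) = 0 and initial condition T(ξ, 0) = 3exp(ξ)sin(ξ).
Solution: Substitute T = exp(ξ)u, i.e. u = exp(-ξ)T.
By the product rule, T_ξ = exp(ξ)(u_ξ + u), T_ξξ = exp(ξ)(u_ξξ + 2u_ξ + u), T_t = exp(ξ)u_t.
Substituting into the PDE and dividing by exp(ξ): u_t = (1/2)(u_ξξ + 2u_ξ + u) - (u_ξ + u) + (1/2)u.
The lower-order terms cancel, leaving the standard heat equation u_t = (1/2)u_ξξ.
Initial data for u: u(ξ,0) = exp(-ξ)T(ξ,0) = 3sin(ξ). The boundary conditions carry over: u(0,t) = u(π,t) = 0.
Solve for u:
  Using separation of variables u = X(ξ)G(t):
  Eigenfunctions: sin(nξ), n = 1, 2, 3, ...
  General solution: u(ξ, t) = Σ c_n sin(nξ) exp(-n² t/2)
  Matching u(ξ,0) = 3sin(ξ) term by term: c_1=3.
Hence u(ξ,t) = 3exp(-t/2)sin(ξ).
Transform back: T(ξ,t) = exp(ξ)u(ξ,t).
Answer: T(ξ, t) = 3exp(-t/2)exp(ξ)sin(ξ)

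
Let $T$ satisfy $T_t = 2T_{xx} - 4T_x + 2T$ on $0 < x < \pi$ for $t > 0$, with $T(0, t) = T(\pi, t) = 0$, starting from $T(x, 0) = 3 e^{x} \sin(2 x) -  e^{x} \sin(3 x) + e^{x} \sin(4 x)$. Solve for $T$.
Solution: Substitute $T = e^{x}u$.
Then $T_x = e^{x}(u_x + u)$, $T_{xx} = e^{x}(u_{xx} + 2u_x + u)$, $T_t = e^{x}u_t$; substituting and dividing by $e^{x}$, the lower-order terms cancel: $u_t = 2u_{xx}$ (standard heat equation).
Data for $u$: $u(x,0) = e^{-x}T(x,0) = 3 \sin(2 x) - \sin(3 x) + \sin(4 x)$. The boundary conditions carry over: $u(0,t) = u(\pi,t) = 0$.
Separating variables: $u = \sum c_n e^{-2n^2t} \sin(nx)$. From $u(x,0) = 3 \sin(2 x) - \sin(3 x) + \sin(4 x)$: $c_2=3, c_3=-1, c_4=1$.
So $u(x,t) = 3 e^{-8 t} \sin(2 x) - e^{-18 t} \sin(3 x) + e^{-32 t} \sin(4 x)$, and $T(x,t) = e^{x}u(x,t)$.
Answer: $T(x, t) = 3 e^{-8 t} e^{x} \sin(2 x) -  e^{-18 t} e^{x} \sin(3 x) + e^{-32 t} e^{x} \sin(4 x)$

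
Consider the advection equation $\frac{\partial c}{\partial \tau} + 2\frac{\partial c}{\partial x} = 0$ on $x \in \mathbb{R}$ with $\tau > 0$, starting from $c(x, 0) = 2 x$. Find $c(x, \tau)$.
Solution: By characteristics ($dx/d\tau = 2$), $c(x,\tau) = f(x - 2\tau)$ with $f = c( \cdot , 0)$.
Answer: $c(x, \tau) = -4 \tau + 2 x$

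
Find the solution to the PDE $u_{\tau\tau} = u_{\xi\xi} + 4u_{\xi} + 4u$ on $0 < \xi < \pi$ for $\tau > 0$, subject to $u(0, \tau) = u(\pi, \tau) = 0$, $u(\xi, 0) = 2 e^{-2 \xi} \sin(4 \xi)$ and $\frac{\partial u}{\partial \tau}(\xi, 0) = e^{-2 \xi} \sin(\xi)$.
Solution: Substitute $u = e^{-2\xi}w$.
Then $u_{\xi} = e^{-2\xi}(w_{\xi} - 2w)$, $u_{\xi\xi} = e^{-2\xi}(w_{\xi\xi} - 4w_{\xi} + 4w)$, $u_{\tau\tau} = e^{-2\xi}w_{\tau\tau}$; substituting and dividing by $e^{-2\xi}$, the lower-order terms cancel: $w_{\tau\tau} = w_{\xi\xi}$ (standard wave equation).
Data for $w$: $w(\xi,0) = e^{2\xi}u(\xi,0) = 2 \sin(4 \xi)$; $w_{\tau}(\xi,0) = e^{2\xi}u_{\tau}(\xi,0) = \sin(\xi)$. The boundary conditions carry over: $w(0,\tau) = w(\pi,\tau) = 0$.
Separating variables: $w = \sum [A_n \cos(\omega_n \tau) + B_n \sin(\omega_n \tau)] \sin(n\xi)$, $\omega_n = n$. From ICs ($B_n$ = velocity coefficient / $\omega_n$): $A_4=2, B_1=1$.
So $w(\xi,\tau) = \sin(\xi) \sin(\tau) + 2 \sin(4 \xi) \cos(4 \tau)$, and $u(\xi,\tau) = e^{-2\xi}w(\xi,\tau)$.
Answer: $u(\xi, \tau) = e^{-2 \xi} \sin(\tau) \sin(\xi) + 2 e^{-2 \xi} \sin(4 \xi) \cos(4 \tau)$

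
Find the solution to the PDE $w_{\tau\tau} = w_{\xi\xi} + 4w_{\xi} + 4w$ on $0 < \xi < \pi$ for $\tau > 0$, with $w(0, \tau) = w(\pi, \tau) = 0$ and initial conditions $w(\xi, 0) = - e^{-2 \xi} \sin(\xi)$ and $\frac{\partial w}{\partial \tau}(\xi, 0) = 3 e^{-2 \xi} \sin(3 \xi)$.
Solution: Substitute $w = e^{-2\xi}u$, i.e. $u = e^{2\xi}w$.
By the product rule, $w_{\xi} = e^{-2\xi}(u_{\xi} - 2u)$, $w_{\xi\xi} = e^{-2\xi}(u_{\xi\xi} - 4u_{\xi} + 4u)$, $w_{\tau\tau} = e^{-2\xi}u_{\tau\tau}$.
Substituting into the PDE and dividing by $e^{-2\xi}$: $u_{\tau\tau} = (u_{\xi\xi} - 4u_{\xi} + 4u) + 4(u_{\xi} - 2u) + 4u$.
The lower-order terms cancel, leaving the standard wave equation $u_{\tau\tau} = u_{\xi\xi}$.
Initial data for $u$: $u(\xi,0) = e^{2\xi}w(\xi,0) = - \sin(\xi)$; $u_{\tau}(\xi,0) = e^{2\xi}w_{\tau}(\xi,0) = 3 \sin(3 \xi)$. The boundary conditions carry over: $u(0,\tau) = u(\pi,\tau) = 0$.
Solve for $u$:
  Using separation of variables $u = X(\xi)T(\tau)$:
  Eigenfunctions: $\sin(n\xi)$, $n = 1, 2, 3, \ldots$
  General solution: $u(\xi, \tau) = \sum [A_n \cos(n \tau) + B_n \sin(n \tau)] \sin(n\xi)$
  From $u(\xi,0) = - \sin(\xi)$: $A_1=-1$. From $u_{\tau}(\xi,0) = 3 \sin(3 \xi)$, using $u_{\tau}(\xi,0) = \sum \omega_n B_n \sin(n\xi)$ with $\omega_n = n$: $B_3 = 3/3 = 1$.
Hence $u(\xi,\tau) = - \sin(\xi) \cos(\tau) + \sin(3 \xi) \sin(3 \tau)$.
Transform back: $w(\xi,\tau) = e^{-2\xi}u(\xi,\tau)$.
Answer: $w(\xi, \tau) = e^{-2 \xi} \sin(3 \tau) \sin(3 \xi) -  e^{-2 \xi} \sin(\xi) \cos(\tau)$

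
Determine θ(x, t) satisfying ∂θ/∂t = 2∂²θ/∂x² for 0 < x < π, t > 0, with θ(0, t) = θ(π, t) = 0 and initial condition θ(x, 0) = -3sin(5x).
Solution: Using separation of variables θ = X(x)G(t):
Eigenfunctions: sin(nx), n = 1, 2, 3, ...
General solution: θ(x, t) = Σ c_n sin(nx) exp(-2n² t)
Matching θ(x,0) = -3sin(5x) term by term: c_5=-3.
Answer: θ(x, t) = -3exp(-50t)sin(5x)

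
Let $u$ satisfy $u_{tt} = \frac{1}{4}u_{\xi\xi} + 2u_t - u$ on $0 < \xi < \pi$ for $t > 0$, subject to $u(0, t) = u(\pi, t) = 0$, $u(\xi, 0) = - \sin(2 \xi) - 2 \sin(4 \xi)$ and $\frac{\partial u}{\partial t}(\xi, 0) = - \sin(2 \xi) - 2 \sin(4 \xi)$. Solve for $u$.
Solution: Substitute $u = e^{t}w$.
Then $u_t = e^{t}(w_t + w)$, $u_{tt} = e^{t}(w_{tt} + 2w_t + w)$, $u_{\xi\xi} = e^{t}w_{\xi\xi}$; substituting and dividing by $e^{t}$, the lower-order terms cancel: $w_{tt} = \frac{1}{4}w_{\xi\xi}$ (standard wave equation).
Data for $w$: $w(\xi,0) = u(\xi,0) = - \sin(2 \xi) - 2 \sin(4 \xi)$; $w_t(\xi,0) = u_t(\xi,0) - u(\xi,0) = 0$. The boundary conditions carry over: $w(0,t) = w(\pi,t) = 0$.
Separating variables: $w = \sum [A_n \cos(\omega_n t) + B_n \sin(\omega_n t)] \sin(n\xi)$, $\omega_n = n/2$. From ICs: $A_2=-1, A_4=-2$.
So $w(\xi,t) = - \sin(2 \xi) \cos(t) - 2 \sin(4 \xi) \cos(2 t)$, and $u(\xi,t) = e^{t}w(\xi,t)$.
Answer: $u(\xi, t) = - e^{t} \sin(2 \xi) \cos(t) - 2 e^{t} \sin(4 \xi) \cos(2 t)$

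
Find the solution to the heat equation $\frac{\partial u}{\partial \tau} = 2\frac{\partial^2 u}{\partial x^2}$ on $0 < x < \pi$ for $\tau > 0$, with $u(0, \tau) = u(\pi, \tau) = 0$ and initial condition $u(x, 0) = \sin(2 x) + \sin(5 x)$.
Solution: Using separation of variables $u = X(x)T(\tau)$:
Eigenfunctions: $\sin(nx)$, $n = 1, 2, 3, \ldots$
General solution: $u(x, \tau) = \sum c_n \sin(nx) e^{-2n^2 \tau}$
Matching $u(x,0) = \sin(2 x) + \sin(5 x)$ term by term: $c_2=1, c_5=1$.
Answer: $u(x, \tau) = e^{-8 \tau} \sin(2 x) + e^{-50 \tau} \sin(5 x)$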